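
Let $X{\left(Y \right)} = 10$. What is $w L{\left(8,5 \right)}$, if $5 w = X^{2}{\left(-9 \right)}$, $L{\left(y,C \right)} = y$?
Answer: $160$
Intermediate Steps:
$w = 20$ ($w = \frac{10^{2}}{5} = \frac{1}{5} \cdot 100 = 20$)
$w L{\left(8,5 \right)} = 20 \cdot 8 = 160$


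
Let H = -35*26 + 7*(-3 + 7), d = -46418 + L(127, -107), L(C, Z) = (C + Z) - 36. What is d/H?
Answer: 7739/147 ≈ 52.646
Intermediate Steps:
L(C, Z) = -36 + C + Z
d = -46434 (d = -46418 + (-36 + 127 - 107) = -46418 - 16 = -46434)
H = -882 (H = -910 + 7*4 = -910 + 28 = -882)
d/H = -46434/(-882) = -46434*(-1/882) = 7739/147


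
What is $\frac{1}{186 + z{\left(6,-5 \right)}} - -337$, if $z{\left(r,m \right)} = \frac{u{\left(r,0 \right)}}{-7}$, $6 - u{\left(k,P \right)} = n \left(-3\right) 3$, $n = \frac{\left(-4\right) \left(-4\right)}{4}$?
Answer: $\frac{60661}{180} \approx 337.01$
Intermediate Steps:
$n = 4$ ($n = 16 \cdot \frac{1}{4} = 4$)
$u{\left(k,P \right)} = 42$ ($u{\left(k,P \right)} = 6 - 4 \left(-3\right) 3 = 6 - \left(-12\right) 3 = 6 - -36 = 6 + 36 = 42$)
$z{\left(r,m \right)} = -6$ ($z{\left(r,m \right)} = \frac{42}{-7} = 42 \left(- \frac{1}{7}\right) = -6$)
$\frac{1}{186 + z{\left(6,-5 \right)}} - -337 = \frac{1}{186 - 6} - -337 = \frac{1}{180} + 337 = \frac{60661}{180}$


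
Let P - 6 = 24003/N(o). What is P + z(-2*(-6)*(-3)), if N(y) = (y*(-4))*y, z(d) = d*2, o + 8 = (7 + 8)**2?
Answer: -1779357/26908 ≈ -66.127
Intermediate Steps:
o = 217 (o = -8 + (7 + 8)**2 = -8 + 15**2 = -8 + 225 = 217)
z(d) = 2*d
N(y) = -4*y**2 (N(y) = (-4*y)*y = -4*y**2)
P = 158019/26908 (P = 6 + 24003/((-4*217**2)) = 6 + 24003/((-4*47089)) = 6 + 24003/(-188356) = 6 + 24003*(-1/188356) = 6 - 3429/26908 = 158019/26908 ≈ 5.8726)
P + z(-2*(-6)*(-3)) = 158019/26908 + 2*(-2*(-6)*(-3)) = 158019/26908 + 2*(12*(-3)) = 158019/26908 + 2*(-36) = 158019/26908 - 72 = -1779357/26908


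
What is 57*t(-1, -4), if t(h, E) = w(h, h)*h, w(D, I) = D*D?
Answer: -57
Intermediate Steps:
w(D, I) = D²
t(h, E) = h³ (t(h, E) = h²*h = h³)
57*t(-1, -4) = 57*(-1)³ = 57*(-1) = -57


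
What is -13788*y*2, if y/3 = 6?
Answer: -496368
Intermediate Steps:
y = 18 (y = 3*6 = 18)
-13788*y*2 = -248184*2 = -13788*36 = -496368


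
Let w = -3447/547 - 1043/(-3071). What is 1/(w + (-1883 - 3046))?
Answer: -1679837/8289931789 ≈ -0.00020264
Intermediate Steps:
w = -10015216/1679837 (w = -3447*1/547 - 1043*(-1/3071) = -3447/547 + 1043/3071 = -10015216/1679837 ≈ -5.9620)
1/(w + (-1883 - 3046)) = 1/(-10015216/1679837 + (-1883 - 3046)) = 1/(-10015216/1679837 - 4929) = 1/(-8289931789/1679837) = -1679837/8289931789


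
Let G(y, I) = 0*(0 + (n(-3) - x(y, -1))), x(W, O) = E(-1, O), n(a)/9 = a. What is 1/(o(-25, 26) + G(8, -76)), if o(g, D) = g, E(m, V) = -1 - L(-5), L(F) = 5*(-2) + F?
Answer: -1/25 ≈ -0.040000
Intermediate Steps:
L(F) = -10 + F
n(a) = 9*a
E(m, V) = 14 (E(m, V) = -1 - (-10 - 5) = -1 - 1*(-15) = -1 + 15 = 14)
x(W, O) = 14
G(y, I) = 0 (G(y, I) = 0*(0 + (9*(-3) - 1*14)) = 0*(0 + (-27 - 14)) = 0*(0 - 41) = 0*(-41) = 0)
1/(o(-25, 26) + G(8, -76)) = 1/(-25 + 0) = 1/(-25) = -1/25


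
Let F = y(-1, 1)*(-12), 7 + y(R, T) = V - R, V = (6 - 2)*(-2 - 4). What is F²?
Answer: 129600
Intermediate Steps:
V = -24 (V = 4*(-6) = -24)
y(R, T) = -31 - R (y(R, T) = -7 + (-24 - R) = -31 - R)
F = 360 (F = (-31 - 1*(-1))*(-12) = (-31 + 1)*(-12) = -30*(-12) = 360)
F² = 360² = 129600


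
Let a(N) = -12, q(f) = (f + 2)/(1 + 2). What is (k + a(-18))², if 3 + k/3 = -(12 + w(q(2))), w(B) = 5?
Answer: 5184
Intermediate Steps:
q(f) = ⅔ + f/3 (q(f) = (2 + f)/3 = (2 + f)*(⅓) = ⅔ + f/3)
k = -60 (k = -9 + 3*(-(12 + 5)) = -9 + 3*(-1*17) = -9 + 3*(-17) = -9 - 51 = -60)
(k + a(-18))² = (-60 - 12)² = (-72)² = 5184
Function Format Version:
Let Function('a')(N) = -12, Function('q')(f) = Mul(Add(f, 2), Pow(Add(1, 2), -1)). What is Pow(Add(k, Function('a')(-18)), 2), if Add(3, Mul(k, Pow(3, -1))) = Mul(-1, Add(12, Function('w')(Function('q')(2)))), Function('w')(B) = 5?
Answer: 5184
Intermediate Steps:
Function('q')(f) = Add(Rational(2, 3), Mul(Rational(1, 3), f)) (Function('q')(f) = Mul(Add(2, f), Pow(3, -1)) = Mul(Add(2, f), Rational(1, 3)) = Add(Rational(2, 3), Mul(Rational(1, 3), f)))
k = -60 (k = Add(-9, Mul(3, Mul(-1, Add(12, 5)))) = Add(-9, Mul(3, Mul(-1, 17))) = Add(-9, Mul(3, -17)) = Add(-9, -51) = -60)
Pow(Add(k, Function('a')(-18)), 2) = Pow(Add(-60, -12), 2) = Pow(-72, 2) = 5184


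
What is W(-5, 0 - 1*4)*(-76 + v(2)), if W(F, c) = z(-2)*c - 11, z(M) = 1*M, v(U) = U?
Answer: 222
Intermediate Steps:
z(M) = M
W(F, c) = -11 - 2*c (W(F, c) = -2*c - 11 = -11 - 2*c)
W(-5, 0 - 1*4)*(-76 + v(2)) = (-11 - 2*(0 - 1*4))*(-76 + 2) = (-11 - 2*(0 - 4))*(-74) = (-11 - 2*(-4))*(-74) = (-11 + 8)*(-74) = -3*(-74) = 222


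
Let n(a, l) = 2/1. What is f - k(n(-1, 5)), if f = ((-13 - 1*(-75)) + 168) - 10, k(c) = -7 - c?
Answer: 229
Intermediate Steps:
n(a, l) = 2 (n(a, l) = 2*1 = 2)
f = 220 (f = ((-13 + 75) + 168) - 10 = (62 + 168) - 10 = 230 - 10 = 220)
f - k(n(-1, 5)) = 220 - (-7 - 1*2) = 220 - (-7 - 2) = 220 - 1*(-9) = 220 + 9 = 229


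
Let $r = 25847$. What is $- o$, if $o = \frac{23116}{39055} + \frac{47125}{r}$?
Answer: $- \frac{2437946127}{1009454585} \approx -2.4151$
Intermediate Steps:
$o = \frac{2437946127}{1009454585}$ ($o = \frac{23116}{39055} + \frac{47125}{25847} = \frac{2437946127}{1009454585} \approx 2.4151$)
$- o = \left(-1\right) \frac{2437946127}{1009454585} = - \frac{2437946127}{1009454585}$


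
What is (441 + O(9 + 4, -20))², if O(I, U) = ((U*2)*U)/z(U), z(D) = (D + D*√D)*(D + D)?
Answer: 8*(97461*√5 + 461782*I)/(4*√5 + 19*I) ≈ 1.9452e+5 - 187.85*I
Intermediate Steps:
z(D) = 2*D*(D + D^(3/2)) (z(D) = (D + D^(3/2))*(2*D) = 2*D*(D + D^(3/2)))
O(I, U) = 2*U²/(2*U² + 2*U^(5/2)) (O(I, U) = ((U*2)*U)/(2*U² + 2*U^(5/2)) = ((2*U)*U)/(2*U² + 2*U^(5/2)) = (2*U²)/(2*U² + 2*U^(5/2)) = 2*U²/(2*U² + 2*U^(5/2)))
(441 + O(9 + 4, -20))² = (441 + (-20)²/((-20)² + (-20)^(5/2)))² = (441 + 400/(400 + 800*I*√5))²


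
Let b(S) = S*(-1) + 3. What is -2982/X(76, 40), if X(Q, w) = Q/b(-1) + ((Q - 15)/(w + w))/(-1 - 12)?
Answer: -3101280/19699 ≈ -157.43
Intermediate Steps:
b(S) = 3 - S (b(S) = -S + 3 = 3 - S)
X(Q, w) = Q/4 - (-15 + Q)/(26*w) (X(Q, w) = Q/(3 - 1*(-1)) + ((Q - 15)/(w + w))/(-1 - 12) = Q/(3 + 1) + ((-15 + Q)/((2*w)))/(-13) = Q/4 + ((-15 + Q)*(1/(2*w)))*(-1/13) = Q*(¼) + ((-15 + Q)/(2*w))*(-1/13) = Q/4 - (-15 + Q)/(26*w))
-2982/X(76, 40) = -2982*2080/(30 - 2*76 + 13*76*40) = -2982*2080/(30 - 152 + 39520) = -2982/((1/52)*(1/40)*39398) = -2982/19699/1040 = -2982*1040/19699 = -3101280/19699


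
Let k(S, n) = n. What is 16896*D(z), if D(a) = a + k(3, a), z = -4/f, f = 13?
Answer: -135168/13 ≈ -10398.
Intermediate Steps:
z = -4/13 ≈ -0.30769
D(a) = 2*a (D(a) = a + a = 2*a)
16896*D(z) = 16896*(2*(-4/13)) = 16896*(-8/13) = -135168/13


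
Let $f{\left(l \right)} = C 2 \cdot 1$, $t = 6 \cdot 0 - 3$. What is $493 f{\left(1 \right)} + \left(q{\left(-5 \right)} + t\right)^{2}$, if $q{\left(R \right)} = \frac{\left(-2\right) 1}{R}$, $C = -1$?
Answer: $- \frac{24481}{25} \approx -979.24$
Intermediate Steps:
$q{\left(R \right)} = - \frac{2}{R}$
$t = -3$ ($t = 0 - 3 = -3$)
$f{\left(l \right)} = -2$ ($f{\left(l \right)} = \left(-1\right) 2 \cdot 1 = \left(-2\right) 1 = -2$)
$493 f{\left(1 \right)} + \left(q{\left(-5 \right)} + t\right)^{2} = 493 \left(-2\right) + \left(- \frac{2}{-5} - 3\right)^{2} = -986 + \left(\left(-2\right) \left(- \frac{1}{5}\right) - 3\right)^{2} = -986 + \left(\frac{2}{5} - 3\right)^{2} = -986 + \left(- \frac{13}{5}\right)^{2} = -986 + \frac{169}{25} = - \frac{24481}{25}$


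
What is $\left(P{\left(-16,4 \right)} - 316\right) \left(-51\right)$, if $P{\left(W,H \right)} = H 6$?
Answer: $14892$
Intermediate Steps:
$P{\left(W,H \right)} = 6 H$
$\left(P{\left(-16,4 \right)} - 316\right) \left(-51\right) = \left(6 \cdot 4 - 316\right) \left(-51\right) = \left(24 - 316\right) \left(-51\right) = \left(-292\right) \left(-51\right) = 14892$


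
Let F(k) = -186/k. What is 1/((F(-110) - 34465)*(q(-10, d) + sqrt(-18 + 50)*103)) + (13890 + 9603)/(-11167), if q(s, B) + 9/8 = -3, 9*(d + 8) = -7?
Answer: -483738642370252179/229936977756917821 - 725120*sqrt(2)/20590756492963 ≈ -2.1038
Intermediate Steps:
d = -79/9 (d = -8 + (1/9)*(-7) = -8 - 7/9 = -79/9 ≈ -8.7778)
q(s, B) = -33/8 (q(s, B) = -9/8 - 3 = -33/8)
1/((F(-110) - 34465)*(q(-10, d) + sqrt(-18 + 50)*103)) + (13890 + 9603)/(-11167) = 1/((-186/(-110) - 34465)*(-33/8 + sqrt(-18 + 50)*103)) + (13890 + 9603)/(-11167) = 1/((-186*(-1/110) - 34465)*(-33/8 + sqrt(32)*103)) + 23493*(-1/11167) = 1/((93/55 - 34465)*(-33/8 + (4*sqrt(2))*103)) - 23493/11167 = 1/((-1895482/55)*(-33/8 + 412*sqrt(2))) - 23493/11167 = -55/(1895482*(-33/8 + 412*sqrt(2))) - 23493/11167 = -23493/11167 - 55/(1895482*(-33/8 + 412*sqrt(2)))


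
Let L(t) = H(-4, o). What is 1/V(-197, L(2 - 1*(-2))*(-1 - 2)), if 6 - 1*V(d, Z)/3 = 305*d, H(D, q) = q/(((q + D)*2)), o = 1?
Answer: 1/180273 ≈ 5.5471e-6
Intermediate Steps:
H(D, q) = q/(2*D + 2*q) (H(D, q) = q/(((D + q)*2)) = q/(2*D + 2*q))
L(t) = -⅙ (L(t) = (½)*1/(-4 + 1) = (½)*1/(-3) = (½)*1*(-⅓) = -⅙)
V(d, Z) = 18 - 915*d
1/V(-197, L(2 - 1*(-2))*(-1 - 2)) = 1/(18 - 915*(-197)) = 1/(18 + 180255) = 1/180273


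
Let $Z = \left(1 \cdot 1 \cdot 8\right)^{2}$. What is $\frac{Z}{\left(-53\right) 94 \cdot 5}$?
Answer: $- \frac{32}{12455} \approx -0.0025693$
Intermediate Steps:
$Z = 64$ ($Z = \left(1 \cdot 8\right)^{2} = 8^{2} = 64$)
$\frac{Z}{\left(-53\right) 94 \cdot 5} = \frac{64}{\left(-53\right) 94 \cdot 5} = \frac{64}{\left(-4982\right) 5} = \frac{64}{-24910} = 64 \left(- \frac{1}{24910}\right) = - \frac{32}{12455}$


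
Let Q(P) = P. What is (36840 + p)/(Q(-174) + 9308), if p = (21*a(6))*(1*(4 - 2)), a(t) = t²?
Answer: 19176/4567 ≈ 4.1988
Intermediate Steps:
p = 1512 (p = (21*6²)*(1*(4 - 2)) = (21*36)*(1*2) = 756*2 = 1512)
(36840 + p)/(Q(-174) + 9308) = (36840 + 1512)/(-174 + 9308) = 38352/9134 = 38352*(1/9134) = 19176/4567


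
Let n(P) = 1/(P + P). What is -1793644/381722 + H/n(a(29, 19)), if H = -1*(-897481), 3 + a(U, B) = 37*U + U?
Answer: 376504477371096/190861 ≈ 1.9727e+9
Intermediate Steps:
a(U, B) = -3 + 38*U (a(U, B) = -3 + (37*U + U) = -3 + 38*U)
n(P) = 1/(2*P)
H = 897481
-1793644/381722 + H/n(a(29, 19)) = -1793644/381722 + 897481/((1/(2*(-3 + 38*29)))) = -1793644*1/381722 + 897481/((1/(2*(-3 + 1102)))) = -896822/190861 + 897481/(((½)/1099)) = -896822/190861 + 897481/(((½)*(1/1099))) = -896822/190861 + 897481/(1/2198) = -896822/190861 + 897481*2198 = -896822/190861 + 1972663238 = 376504477371096/190861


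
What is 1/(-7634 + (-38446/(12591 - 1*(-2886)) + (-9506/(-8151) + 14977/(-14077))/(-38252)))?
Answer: -294069479972268/2245656900991494121 ≈ -0.00013095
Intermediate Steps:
1/(-7634 + (-38446/(12591 - 1*(-2886)) + (-9506/(-8151) + 14977/(-14077))/(-38252))) = 1/(-7634 + (-38446/(12591 + 2886) + (-9506*(-1/8151) + 14977*(-1/14077))*(-1/38252))) = 1/(-7634 + (-38446/15477 + (9506/8151 - 14977/14077)*(-1/38252))) = 1/(-7634 + (-38446*1/15477 + (11738435/114741627)*(-1/38252))) = 1/(-7634 + (-38446/15477 - 11738435/4389096716004)) = 1/(-7634 - 730490883200209/294069479972268) = 1/(-2245656900991494121/294069479972268) = -294069479972268/2245656900991494121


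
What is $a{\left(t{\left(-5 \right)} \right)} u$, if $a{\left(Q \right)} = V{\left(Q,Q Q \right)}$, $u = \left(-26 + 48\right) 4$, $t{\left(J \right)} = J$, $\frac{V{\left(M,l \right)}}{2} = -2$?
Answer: $-352$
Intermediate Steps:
$V{\left(M,l \right)} = -4$ ($V{\left(M,l \right)} = 2 \left(-2\right) = -4$)
$u = 88$ ($u = 22 \cdot 4 = 88$)
$a{\left(Q \right)} = -4$
$a{\left(t{\left(-5 \right)} \right)} u = \left(-4\right) 88 = -352$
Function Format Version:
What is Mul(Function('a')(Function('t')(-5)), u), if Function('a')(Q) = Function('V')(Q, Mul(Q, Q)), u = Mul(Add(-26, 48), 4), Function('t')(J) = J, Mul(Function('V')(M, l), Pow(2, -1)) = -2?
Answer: -352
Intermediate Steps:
Function('V')(M, l) = -4 (Function('V')(M, l) = Mul(2, -2) = -4)
u = 88 (u = Mul(22, 4) = 88)
Function('a')(Q) = -4
Mul(Function('a')(Function('t')(-5)), u) = Mul(-4, 88) = -352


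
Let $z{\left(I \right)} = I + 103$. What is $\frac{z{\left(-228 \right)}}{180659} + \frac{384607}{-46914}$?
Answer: $- \frac{69488580263}{8475436326} \approx -8.1988$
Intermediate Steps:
$z{\left(I \right)} = 103 + I$
$\frac{z{\left(-228 \right)}}{180659} + \frac{384607}{-46914} = \frac{103 - 228}{180659} + \frac{384607}{-46914} = \left(-125\right) \frac{1}{180659} + 384607 \left(- \frac{1}{46914}\right) = - \frac{125}{180659} - \frac{384607}{46914} = - \frac{69488580263}{8475436326}$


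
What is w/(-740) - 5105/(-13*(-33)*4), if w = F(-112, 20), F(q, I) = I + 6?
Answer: -955579/317460 ≈ -3.0101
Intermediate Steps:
F(q, I) = 6 + I
w = 26 (w = 6 + 20 = 26)
w/(-740) - 5105/(-13*(-33)*4) = 26/(-740) - 5105/(-13*(-33)*4) = 26*(-1/740) - 5105/(429*4) = -13/370 - 5105/1716 = -955579/317460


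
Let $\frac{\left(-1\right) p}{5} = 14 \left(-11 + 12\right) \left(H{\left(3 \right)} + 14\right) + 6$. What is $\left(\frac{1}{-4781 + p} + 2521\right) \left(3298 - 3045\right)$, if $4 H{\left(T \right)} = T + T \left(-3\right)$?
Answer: $\frac{3626604465}{5686} \approx 6.3781 \cdot 10^{5}$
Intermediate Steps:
$H{\left(T \right)} = - \frac{T}{2}$ ($H{\left(T \right)} = \frac{T + T \left(-3\right)}{4} = \frac{T - 3 T}{4} = \frac{\left(-2\right) T}{4} = - \frac{T}{2}$)
$p = -905$ ($p = - 5 \left(14 \left(-11 + 12\right) \left(\left(- \frac{1}{2}\right) 3 + 14\right) + 6\right) = - 5 \left(14 \cdot 1 \left(- \frac{3}{2} + 14\right) + 6\right) = - 5 \left(14 \cdot 1 \cdot \frac{25}{2} + 6\right) = - 5 \left(14 \cdot \frac{25}{2} + 6\right) = - 5 \left(175 + 6\right) = \left(-5\right) 181 = -905$)
$\left(\frac{1}{-4781 + p} + 2521\right) \left(3298 - 3045\right) = \left(\frac{1}{-4781 - 905} + 2521\right) \left(3298 - 3045\right) = \left(\frac{1}{-5686} + 2521\right) 253 = \left(- \frac{1}{5686} + 2521\right) 253 = \frac{14334405}{5686} \cdot 253 = \frac{3626604465}{5686}$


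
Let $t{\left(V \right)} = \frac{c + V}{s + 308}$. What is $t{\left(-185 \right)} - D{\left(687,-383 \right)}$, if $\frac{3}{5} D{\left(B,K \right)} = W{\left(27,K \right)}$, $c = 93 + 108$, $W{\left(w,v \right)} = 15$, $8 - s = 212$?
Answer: $- \frac{323}{13} \approx -24.846$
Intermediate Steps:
$s = -204$ ($s = 8 - 212 = -204$)
$c = 201$
$D{\left(B,K \right)} = 25$ ($D{\left(B,K \right)} = \frac{5}{3} \cdot 15 = 25$)
$t{\left(V \right)} = \frac{201}{104} + \frac{V}{104}$ ($t{\left(V \right)} = \frac{201 + V}{-204 + 308} = \frac{201 + V}{104} = \left(201 + V\right) \frac{1}{104} = \frac{201}{104} + \frac{V}{104}$)
$t{\left(-185 \right)} - D{\left(687,-383 \right)} = \left(\frac{201}{104} + \frac{1}{104} \left(-185\right)\right) - 25 = \left(\frac{201}{104} - \frac{185}{104}\right) - 25 = \frac{2}{13} - 25 = - \frac{323}{13}$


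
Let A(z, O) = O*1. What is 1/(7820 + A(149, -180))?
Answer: 1/7640 ≈ 0.00013089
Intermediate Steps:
A(z, O) = O
1/(7820 + A(149, -180)) = 1/(7820 - 180) = 1/7640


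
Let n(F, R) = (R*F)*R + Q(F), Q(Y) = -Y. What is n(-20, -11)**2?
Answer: 5760000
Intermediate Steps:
n(F, R) = -F + F*R**2 (n(F, R) = (R*F)*R - F = (F*R)*R - F = F*R**2 - F = -F + F*R**2)
n(-20, -11)**2 = (-20*(-1 + (-11)**2))**2 = (-20*(-1 + 121))**2 = (-20*120)**2 = (-2400)**2 = 5760000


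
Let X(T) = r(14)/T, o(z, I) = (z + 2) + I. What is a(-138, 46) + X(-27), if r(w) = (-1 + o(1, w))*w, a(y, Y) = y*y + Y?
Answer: 515206/27 ≈ 19082.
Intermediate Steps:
a(y, Y) = Y + y² (a(y, Y) = y² + Y = Y + y²)
o(z, I) = 2 + I + z (o(z, I) = (2 + z) + I = 2 + I + z)
r(w) = w*(2 + w) (r(w) = (-1 + (2 + w + 1))*w = (-1 + (3 + w))*w = (2 + w)*w = w*(2 + w))
X(T) = 224/T (X(T) = (14*(2 + 14))/T = (14*16)/T = 224/T)
a(-138, 46) + X(-27) = (46 + (-138)²) + 224/(-27) = (46 + 19044) + 224*(-1/27) = 19090 - 224/27 = 515206/27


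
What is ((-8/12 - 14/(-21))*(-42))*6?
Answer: 0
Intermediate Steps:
((-8/12 - 14/(-21))*(-42))*6 = ((-8*1/12 - 14*(-1/21))*(-42))*6 = ((-2/3 + 2/3)*(-42))*6 = (0*(-42))*6 = 0*6 = 0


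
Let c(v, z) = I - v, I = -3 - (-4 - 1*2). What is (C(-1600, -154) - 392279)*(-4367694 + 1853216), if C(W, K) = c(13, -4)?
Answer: 986402060142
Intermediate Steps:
I = 3 (I = -3 - (-4 - 2) = -3 - 1*(-6) = -3 + 6 = 3)
c(v, z) = 3 - v
C(W, K) = -10 (C(W, K) = 3 - 1*13 = 3 - 13 = -10)
(C(-1600, -154) - 392279)*(-4367694 + 1853216) = (-10 - 392279)*(-4367694 + 1853216) = -392289*(-2514478) = 986402060142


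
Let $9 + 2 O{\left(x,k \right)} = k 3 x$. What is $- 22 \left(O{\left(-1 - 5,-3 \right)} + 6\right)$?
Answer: $-627$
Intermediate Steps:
$O{\left(x,k \right)} = - \frac{9}{2} + \frac{3 k x}{2}$ ($O{\left(x,k \right)} = - \frac{9}{2} + \frac{k 3 x}{2} = - \frac{9}{2} + \frac{3 k x}{2}$)
$- 22 \left(O{\left(-1 - 5,-3 \right)} + 6\right) = - 22 \left(\left(- \frac{9}{2} + \frac{3}{2} \left(-3\right) \left(-1 - 5\right)\right) + 6\right) = - 22 \left(\left(- \frac{9}{2} + \frac{3}{2} \left(-3\right) \left(-6\right)\right) + 6\right) = - 22 \left(\left(- \frac{9}{2} + 27\right) + 6\right) = - 22 \left(\frac{45}{2} + 6\right) = \left(-22\right) \frac{57}{2} = -627$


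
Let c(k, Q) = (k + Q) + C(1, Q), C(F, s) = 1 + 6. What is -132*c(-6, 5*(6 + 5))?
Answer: -7392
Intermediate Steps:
C(F, s) = 7
c(k, Q) = 7 + Q + k (c(k, Q) = (k + Q) + 7 = (Q + k) + 7 = 7 + Q + k)
-132*c(-6, 5*(6 + 5)) = -132*(7 + 5*(6 + 5) - 6) = -132*(7 + 5*11 - 6) = -132*(7 + 55 - 6) = -132*56 = -7392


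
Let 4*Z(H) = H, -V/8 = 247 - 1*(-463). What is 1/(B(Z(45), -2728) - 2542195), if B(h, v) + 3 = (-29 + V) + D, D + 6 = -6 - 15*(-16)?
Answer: -1/2547679 ≈ -3.9251e-7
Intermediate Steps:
V = -5680 (V = -8*(247 - 1*(-463)) = -8*(247 + 463) = -8*710 = -5680)
Z(H) = H/4
D = 228 (D = -6 + (-6 - 15*(-16)) = -6 + (-6 + 240) = -6 + 234 = 228)
B(h, v) = -5484 (B(h, v) = -3 + ((-29 - 5680) + 228) = -3 + (-5709 + 228) = -3 - 5481 = -5484)
1/(B(Z(45), -2728) - 2542195) = 1/(-5484 - 2542195) = 1/(-2547679) = -1/2547679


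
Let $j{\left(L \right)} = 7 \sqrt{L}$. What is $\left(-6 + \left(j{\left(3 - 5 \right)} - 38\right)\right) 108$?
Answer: $-4752 + 756 i \sqrt{2} \approx -4752.0 + 1069.1 i$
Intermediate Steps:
$\left(-6 + \left(j{\left(3 - 5 \right)} - 38\right)\right) 108 = \left(-6 + \left(7 \sqrt{3 - 5} - 38\right)\right) 108 = \left(-6 - \left(38 - 7 \sqrt{3 - 5}\right)\right) 108 = \left(-6 - \left(38 - 7 \sqrt{-2}\right)\right) 108 = \left(-6 - \left(38 - 7 i \sqrt{2}\right)\right) 108 = \left(-44 + 7 i \sqrt{2}\right) 108 = -4752 + 756 i \sqrt{2}$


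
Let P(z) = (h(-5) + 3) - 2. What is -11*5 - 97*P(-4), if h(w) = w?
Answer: 333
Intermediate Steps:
P(z) = -4 (P(z) = (-5 + 3) - 2 = -2 - 2 = -4)
-11*5 - 97*P(-4) = -11*5 - 97*(-4) = -55 + 388 = 333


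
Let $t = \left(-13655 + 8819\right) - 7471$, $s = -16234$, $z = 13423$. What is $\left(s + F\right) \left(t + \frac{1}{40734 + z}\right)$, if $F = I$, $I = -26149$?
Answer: $\frac{28248701721834}{54157} \approx 5.2161 \cdot 10^{8}$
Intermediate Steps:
$F = -26149$
$t = -12307$ ($t = -4836 - 7471 = -12307$)
$\left(s + F\right) \left(t + \frac{1}{40734 + z}\right) = \left(-16234 - 26149\right) \left(-12307 + \frac{1}{40734 + 13423}\right) = - 42383 \left(-12307 + \frac{1}{54157}\right) = \left(-42383\right) \left(- \frac{666510198}{54157}\right) = \frac{28248701721834}{54157}$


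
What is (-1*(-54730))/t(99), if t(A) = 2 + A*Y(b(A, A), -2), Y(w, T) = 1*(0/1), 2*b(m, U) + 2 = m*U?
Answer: 27365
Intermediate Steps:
b(m, U) = -1 + U*m/2 (b(m, U) = -1 + (m*U)/2 = -1 + (U*m)/2 = -1 + U*m/2)
Y(w, T) = 0 (Y(w, T) = 1*(0*1) = 1*0 = 0)
t(A) = 2 (t(A) = 2 + A*0 = 2 + 0 = 2)
(-1*(-54730))/t(99) = -1*(-54730)/2 = 54730*(½) = 27365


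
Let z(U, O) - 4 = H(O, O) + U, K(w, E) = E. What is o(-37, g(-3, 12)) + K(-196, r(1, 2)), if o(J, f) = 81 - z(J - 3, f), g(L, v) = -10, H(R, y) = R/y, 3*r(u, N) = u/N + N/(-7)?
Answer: 1625/14 ≈ 116.07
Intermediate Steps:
r(u, N) = -N/21 + u/(3*N) (r(u, N) = (u/N + N/(-7))/3 = (u/N + N*(-⅐))/3 = (u/N - N/7)/3 = (-N/7 + u/N)/3 = -N/21 + u/(3*N))
z(U, O) = 5 + U (z(U, O) = 4 + (O/O + U) = 4 + (1 + U) = 5 + U)
o(J, f) = 79 - J (o(J, f) = 81 - (5 + (J - 3)) = 81 - (5 + (-3 + J)) = 81 - (2 + J) = 81 + (-2 - J) = 79 - J)
o(-37, g(-3, 12)) + K(-196, r(1, 2)) = (79 - 1*(-37)) + (-1/21*2 + (⅓)*1/2) = (79 + 37) + (-2/21 + (⅓)*1*(½)) = 116 + (-2/21 + ⅙) = 116 + 1/14 = 1625/14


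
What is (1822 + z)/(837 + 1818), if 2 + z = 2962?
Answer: 1594/885 ≈ 1.8011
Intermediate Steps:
z = 2960 (z = -2 + 2962 = 2960)
(1822 + z)/(837 + 1818) = (1822 + 2960)/(837 + 1818) = 4782/2655 = 4782*(1/2655) = 1594/885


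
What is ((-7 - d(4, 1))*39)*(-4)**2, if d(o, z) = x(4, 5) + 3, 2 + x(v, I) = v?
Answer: -7488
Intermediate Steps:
x(v, I) = -2 + v
d(o, z) = 5 (d(o, z) = (-2 + 4) + 3 = 2 + 3 = 5)
((-7 - d(4, 1))*39)*(-4)**2 = ((-7 - 1*5)*39)*(-4)**2 = ((-7 - 5)*39)*16 = -12*39*16 = -468*16 = -7488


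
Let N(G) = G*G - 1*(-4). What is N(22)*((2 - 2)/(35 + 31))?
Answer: 0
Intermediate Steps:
N(G) = 4 + G² (N(G) = G² + 4 = 4 + G²)
N(22)*((2 - 2)/(35 + 31)) = (4 + 22²)*((2 - 2)/(35 + 31)) = (4 + 484)*(0/66) = 488*(0*(1/66)) = 488*0 = 0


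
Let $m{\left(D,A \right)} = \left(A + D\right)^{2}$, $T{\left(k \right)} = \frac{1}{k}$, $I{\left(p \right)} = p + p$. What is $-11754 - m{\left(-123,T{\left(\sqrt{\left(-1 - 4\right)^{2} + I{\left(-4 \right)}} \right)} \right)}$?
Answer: $- \frac{457012}{17} + \frac{246 \sqrt{17}}{17} \approx -26823.0$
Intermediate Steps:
$I{\left(p \right)} = 2 p$
$-11754 - m{\left(-123,T{\left(\sqrt{\left(-1 - 4\right)^{2} + I{\left(-4 \right)}} \right)} \right)} = -11754 - \left(\frac{1}{\sqrt{\left(-1 - 4\right)^{2} + 2 \left(-4\right)}} - 123\right)^{2} = -11754 - \left(\frac{1}{\sqrt{\left(-5\right)^{2} - 8}} - 123\right)^{2} = -11754 - \left(\frac{1}{\sqrt{25 - 8}} - 123\right)^{2} = -11754 - \left(\frac{1}{\sqrt{17}} - 123\right)^{2} = -11754 - \left(\frac{\sqrt{17}}{17} - 123\right)^{2} = -11754 - \left(-123 + \frac{\sqrt{17}}{17}\right)^{2}$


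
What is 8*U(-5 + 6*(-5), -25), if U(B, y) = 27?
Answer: 216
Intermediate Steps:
8*U(-5 + 6*(-5), -25) = 8*27 = 216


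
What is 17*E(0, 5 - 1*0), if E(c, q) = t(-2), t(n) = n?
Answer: -34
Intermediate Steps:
E(c, q) = -2
17*E(0, 5 - 1*0) = 17*(-2) = -34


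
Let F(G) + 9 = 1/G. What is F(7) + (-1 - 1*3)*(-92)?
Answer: 2514/7 ≈ 359.14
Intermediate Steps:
F(G) = -9 + 1/G
F(7) + (-1 - 1*3)*(-92) = (-9 + 1/7) + (-1 - 1*3)*(-92) = (-9 + ⅐) + (-1 - 3)*(-92) = -62/7 - 4*(-92) = -62/7 + 368 = 2514/7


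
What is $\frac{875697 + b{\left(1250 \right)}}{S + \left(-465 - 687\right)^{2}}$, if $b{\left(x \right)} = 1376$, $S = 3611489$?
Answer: $\frac{877073}{4938593} \approx 0.1776$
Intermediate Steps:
$\frac{875697 + b{\left(1250 \right)}}{S + \left(-465 - 687\right)^{2}} = \frac{875697 + 1376}{3611489 + \left(-465 - 687\right)^{2}} = \frac{877073}{3611489 + \left(-1152\right)^{2}} = \frac{877073}{3611489 + 1327104} = \frac{877073}{4938593}$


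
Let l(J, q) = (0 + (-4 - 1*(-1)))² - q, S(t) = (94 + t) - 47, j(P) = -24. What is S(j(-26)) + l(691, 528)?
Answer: -496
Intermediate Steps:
S(t) = 47 + t
l(J, q) = 9 - q (l(J, q) = (0 + (-4 + 1))² - q = (0 - 3)² - q = (-3)² - q = 9 - q)
S(j(-26)) + l(691, 528) = (47 - 24) + (9 - 1*528) = 23 + (9 - 528) = 23 - 519 = -496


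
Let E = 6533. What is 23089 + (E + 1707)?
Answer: 31329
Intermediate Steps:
23089 + (E + 1707) = 23089 + (6533 + 1707) = 23089 + 8240 = 31329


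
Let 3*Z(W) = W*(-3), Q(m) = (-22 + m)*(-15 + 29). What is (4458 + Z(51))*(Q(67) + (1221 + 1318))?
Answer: 13965783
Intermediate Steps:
Q(m) = -308 + 14*m (Q(m) = (-22 + m)*14 = -308 + 14*m)
Z(W) = -W (Z(W) = (W*(-3))/3 = (-3*W)/3 = -W)
(4458 + Z(51))*(Q(67) + (1221 + 1318)) = (4458 - 1*51)*((-308 + 14*67) + (1221 + 1318)) = (4458 - 51)*((-308 + 938) + 2539) = 4407*(630 + 2539) = 4407*3169 = 13965783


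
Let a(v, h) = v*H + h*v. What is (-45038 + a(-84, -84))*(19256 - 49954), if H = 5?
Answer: 1178864596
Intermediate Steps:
a(v, h) = 5*v + h*v (a(v, h) = v*5 + h*v = 5*v + h*v)
(-45038 + a(-84, -84))*(19256 - 49954) = (-45038 - 84*(5 - 84))*(19256 - 49954) = (-45038 - 84*(-79))*(-30698) = (-45038 + 6636)*(-30698) = -38402*(-30698) = 1178864596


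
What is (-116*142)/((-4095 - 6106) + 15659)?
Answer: -8236/2729 ≈ -3.0180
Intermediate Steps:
(-116*142)/((-4095 - 6106) + 15659) = -16472/(-10201 + 15659) = -16472/5458 = -16472*1/5458 = -8236/2729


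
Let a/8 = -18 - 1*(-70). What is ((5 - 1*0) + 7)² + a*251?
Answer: 104560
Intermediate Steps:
a = 416 (a = 8*(-18 - 1*(-70)) = 8*(-18 + 70) = 8*52 = 416)
((5 - 1*0) + 7)² + a*251 = ((5 - 1*0) + 7)² + 416*251 = ((5 + 0) + 7)² + 104416 = (5 + 7)² + 104416 = 12² + 104416 = 144 + 104416 = 104560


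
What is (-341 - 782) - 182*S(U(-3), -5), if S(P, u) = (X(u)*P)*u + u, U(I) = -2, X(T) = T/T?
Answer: -2033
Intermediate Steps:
X(T) = 1
S(P, u) = u + P*u (S(P, u) = (1*P)*u + u = P*u + u = u + P*u)
(-341 - 782) - 182*S(U(-3), -5) = (-341 - 782) - (-910)*(1 - 2) = -1123 - (-910)*(-1) = -1123 - 182*5 = -1123 - 910 = -2033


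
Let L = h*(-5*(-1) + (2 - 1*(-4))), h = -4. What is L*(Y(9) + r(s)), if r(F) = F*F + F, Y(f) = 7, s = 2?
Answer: -572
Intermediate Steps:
r(F) = F + F² (r(F) = F² + F = F + F²)
L = -44 (L = -4*(-5*(-1) + (2 - 1*(-4))) = -4*(5 + (2 + 4)) = -4*(5 + 6) = -4*11 = -44)
L*(Y(9) + r(s)) = -44*(7 + 2*(1 + 2)) = -44*(7 + 2*3) = -44*(7 + 6) = -44*13 = -572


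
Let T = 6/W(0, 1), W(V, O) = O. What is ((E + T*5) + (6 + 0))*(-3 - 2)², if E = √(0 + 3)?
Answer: 900 + 25*√3 ≈ 943.30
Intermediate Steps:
E = √3 ≈ 1.7320
T = 6 (T = 6/1 = 6*1 = 6)
((E + T*5) + (6 + 0))*(-3 - 2)² = ((√3 + 6*5) + (6 + 0))*(-3 - 2)² = ((√3 + 30) + 6)*(-5)² = ((30 + √3) + 6)*25 = (36 + √3)*25 = 900 + 25*√3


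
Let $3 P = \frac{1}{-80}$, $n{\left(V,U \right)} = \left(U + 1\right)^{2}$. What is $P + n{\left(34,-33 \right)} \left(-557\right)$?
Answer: $- \frac{136888321}{240} \approx -5.7037 \cdot 10^{5}$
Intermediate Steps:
$n{\left(V,U \right)} = \left(1 + U\right)^{2}$
$P = - \frac{1}{240}$ ($P = \frac{1}{3 \left(-80\right)} = \frac{1}{3} \left(- \frac{1}{80}\right) = - \frac{1}{240} \approx -0.0041667$)
$P + n{\left(34,-33 \right)} \left(-557\right) = - \frac{1}{240} + \left(1 - 33\right)^{2} \left(-557\right) = - \frac{1}{240} + \left(-32\right)^{2} \left(-557\right) = - \frac{1}{240} + 1024 \left(-557\right) = - \frac{1}{240} - 570368 = - \frac{136888321}{240}$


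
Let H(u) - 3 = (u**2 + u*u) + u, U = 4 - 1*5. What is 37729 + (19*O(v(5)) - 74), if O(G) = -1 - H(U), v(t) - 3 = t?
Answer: 37560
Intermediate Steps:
v(t) = 3 + t
U = -1 (U = 4 - 5 = -1)
H(u) = 3 + u + 2*u**2 (H(u) = 3 + ((u**2 + u*u) + u) = 3 + ((u**2 + u**2) + u) = 3 + (2*u**2 + u) = 3 + (u + 2*u**2) = 3 + u + 2*u**2)
O(G) = -5 (O(G) = -1 - (3 - 1 + 2*(-1)**2) = -1 - (3 - 1 + 2*1) = -1 - (3 - 1 + 2) = -1 - 1*4 = -1 - 4 = -5)
37729 + (19*O(v(5)) - 74) = 37729 + (19*(-5) - 74) = 37729 + (-95 - 74) = 37729 - 169 = 37560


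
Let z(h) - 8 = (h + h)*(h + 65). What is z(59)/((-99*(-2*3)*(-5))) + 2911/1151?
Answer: -273499/113949 ≈ -2.4002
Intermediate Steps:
z(h) = 8 + 2*h*(65 + h) (z(h) = 8 + (h + h)*(h + 65) = 8 + (2*h)*(65 + h) = 8 + 2*h*(65 + h))
z(59)/((-99*(-2*3)*(-5))) + 2911/1151 = (8 + 2*59² + 130*59)/((-99*(-2*3)*(-5))) + 2911/1151 = (8 + 2*3481 + 7670)/((-(-594)*(-5))) + 2911*(1/1151) = (8 + 6962 + 7670)/((-99*30)) + 2911/1151 = 14640/(-2970) + 2911/1151 = 14640*(-1/2970) + 2911/1151 = -488/99 + 2911/1151 = -273499/113949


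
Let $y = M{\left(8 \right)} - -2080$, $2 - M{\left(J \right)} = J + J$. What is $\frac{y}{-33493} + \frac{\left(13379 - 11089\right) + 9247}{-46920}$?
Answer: $- \frac{483345461}{1571491560} \approx -0.30757$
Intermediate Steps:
$M{\left(J \right)} = 2 - 2 J$ ($M{\left(J \right)} = 2 - \left(J + J\right) = 2 - 2 J$)
$y = 2066$ ($y = \left(2 - 16\right) - -2080 = \left(2 - 16\right) + 2080 = -14 + 2080 = 2066$)
$\frac{y}{-33493} + \frac{\left(13379 - 11089\right) + 9247}{-46920} = \frac{2066}{-33493} + \frac{\left(13379 - 11089\right) + 9247}{-46920} = 2066 \left(- \frac{1}{33493}\right) + \left(2290 + 9247\right) \left(- \frac{1}{46920}\right) = - \frac{2066}{33493} + 11537 \left(- \frac{1}{46920}\right) = - \frac{2066}{33493} - \frac{11537}{46920} = - \frac{483345461}{1571491560}$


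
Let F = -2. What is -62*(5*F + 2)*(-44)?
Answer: -21824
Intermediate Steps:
-62*(5*F + 2)*(-44) = -62*(5*(-2) + 2)*(-44) = -62*(-10 + 2)*(-44) = -62*(-8)*(-44) = 496*(-44) = -21824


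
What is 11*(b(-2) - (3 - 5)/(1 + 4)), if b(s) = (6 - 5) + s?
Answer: -33/5 ≈ -6.6000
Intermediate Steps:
b(s) = 1 + s
11*(b(-2) - (3 - 5)/(1 + 4)) = 11*((1 - 2) - (3 - 5)/(1 + 4)) = 11*(-1 - (-2)/5) = 11*(-1 - 1*(-⅖)) = 11*(-1 + ⅖) = 11*(-⅗) = -33/5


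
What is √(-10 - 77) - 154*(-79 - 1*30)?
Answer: 16786 + I*√87 ≈ 16786.0 + 9.3274*I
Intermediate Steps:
√(-10 - 77) - 154*(-79 - 1*30) = √(-87) - 154*(-79 - 30) = I*√87 - 154*(-109) = I*√87 + 16786 = 16786 + I*√87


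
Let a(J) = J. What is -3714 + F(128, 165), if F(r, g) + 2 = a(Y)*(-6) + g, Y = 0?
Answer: -3551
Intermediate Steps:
F(r, g) = -2 + g (F(r, g) = -2 + (0*(-6) + g) = -2 + (0 + g) = -2 + g)
-3714 + F(128, 165) = -3714 + (-2 + 165) = -3714 + 163 = -3551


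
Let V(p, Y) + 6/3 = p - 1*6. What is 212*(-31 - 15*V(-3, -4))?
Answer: 28408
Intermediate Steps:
V(p, Y) = -8 + p (V(p, Y) = -2 + (p - 1*6) = -2 + (p - 6) = -2 + (-6 + p) = -8 + p)
212*(-31 - 15*V(-3, -4)) = 212*(-31 - 15*(-8 - 3)) = 212*(-31 - 15*(-11)) = 212*(-31 + 165) = 212*134 = 28408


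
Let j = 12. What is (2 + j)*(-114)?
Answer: -1596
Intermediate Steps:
(2 + j)*(-114) = (2 + 12)*(-114) = 14*(-114) = -1596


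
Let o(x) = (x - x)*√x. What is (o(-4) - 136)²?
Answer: 18496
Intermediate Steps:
o(x) = 0 (o(x) = 0*√x = 0)
(o(-4) - 136)² = (0 - 136)² = (-136)² = 18496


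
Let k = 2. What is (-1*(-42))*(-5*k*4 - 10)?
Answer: -2100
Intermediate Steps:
(-1*(-42))*(-5*k*4 - 10) = (-1*(-42))*(-5*2*4 - 10) = 42*(-10*4 - 10) = 42*(-40 - 10) = 42*(-50) = -2100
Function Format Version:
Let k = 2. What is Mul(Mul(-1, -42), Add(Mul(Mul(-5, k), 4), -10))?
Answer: -2100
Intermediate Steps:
Mul(Mul(-1, -42), Add(Mul(Mul(-5, k), 4), -10)) = Mul(Mul(-1, -42), Add(Mul(Mul(-5, 2), 4), -10)) = Mul(42, Add(Mul(-10, 4), -10)) = Mul(42, Add(-40, -10)) = Mul(42, -50) = -2100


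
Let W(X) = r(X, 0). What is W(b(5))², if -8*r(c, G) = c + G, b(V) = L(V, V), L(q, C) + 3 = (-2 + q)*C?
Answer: 9/4 ≈ 2.2500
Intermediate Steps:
L(q, C) = -3 + C*(-2 + q) (L(q, C) = -3 + (-2 + q)*C = -3 + C*(-2 + q))
b(V) = -3 + V² - 2*V (b(V) = -3 - 2*V + V*V = -3 - 2*V + V² = -3 + V² - 2*V)
r(c, G) = -G/8 - c/8 (r(c, G) = -(c + G)/8 = -(G + c)/8 = -G/8 - c/8)
W(X) = -X/8 (W(X) = -⅛*0 - X/8 = 0 - X/8 = -X/8)
W(b(5))² = (-(-3 + 5² - 2*5)/8)² = (-(-3 + 25 - 10)/8)² = (-⅛*12)² = (-3/2)² = 9/4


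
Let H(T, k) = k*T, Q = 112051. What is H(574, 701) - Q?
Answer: 290323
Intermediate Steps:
H(T, k) = T*k
H(574, 701) - Q = 574*701 - 1*112051 = 402374 - 112051 = 290323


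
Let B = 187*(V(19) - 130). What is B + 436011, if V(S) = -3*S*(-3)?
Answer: 443678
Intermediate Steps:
V(S) = 9*S
B = 7667 (B = 187*(9*19 - 130) = 187*(171 - 130) = 187*41 = 7667)
B + 436011 = 7667 + 436011 = 443678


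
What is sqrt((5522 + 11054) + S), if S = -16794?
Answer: I*sqrt(218) ≈ 14.765*I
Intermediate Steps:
sqrt((5522 + 11054) + S) = sqrt((5522 + 11054) - 16794) = sqrt(16576 - 16794) = sqrt(-218) = I*sqrt(218)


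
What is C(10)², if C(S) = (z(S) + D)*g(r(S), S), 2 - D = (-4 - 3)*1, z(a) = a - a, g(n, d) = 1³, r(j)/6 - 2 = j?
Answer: 81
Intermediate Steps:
r(j) = 12 + 6*j
g(n, d) = 1
z(a) = 0
D = 9 (D = 2 - (-4 - 3) = 2 - (-7) = 2 - 1*(-7) = 2 + 7 = 9)
C(S) = 9 (C(S) = (0 + 9)*1 = 9*1 = 9)
C(10)² = 9² = 81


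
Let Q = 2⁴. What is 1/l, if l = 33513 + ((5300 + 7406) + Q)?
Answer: 1/46235 ≈ 2.1629e-5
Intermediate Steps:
Q = 16
l = 46235 (l = 33513 + ((5300 + 7406) + 16) = 33513 + (12706 + 16) = 33513 + 12722 = 46235)
1/l = 1/46235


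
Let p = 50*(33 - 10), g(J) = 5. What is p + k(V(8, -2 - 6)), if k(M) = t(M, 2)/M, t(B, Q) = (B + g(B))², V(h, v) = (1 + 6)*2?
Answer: 16461/14 ≈ 1175.8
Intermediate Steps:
V(h, v) = 14 (V(h, v) = 7*2 = 14)
p = 1150 (p = 50*23 = 1150)
t(B, Q) = (5 + B)² (t(B, Q) = (B + 5)² = (5 + B)²)
k(M) = (5 + M)²/M
p + k(V(8, -2 - 6)) = 1150 + (5 + 14)²/14 = 1150 + (1/14)*19² = 1150 + (1/14)*361 = 1150 + 361/14 = 16461/14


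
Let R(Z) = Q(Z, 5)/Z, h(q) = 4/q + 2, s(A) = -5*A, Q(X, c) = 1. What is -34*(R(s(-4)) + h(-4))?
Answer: -357/10 ≈ -35.700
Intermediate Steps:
h(q) = 2 + 4/q
R(Z) = 1/Z
-34*(R(s(-4)) + h(-4)) = -34*(1/(-5*(-4)) + (2 + 4/(-4))) = -34*(1/20 + (2 + 4*(-1/4))) = -34*(1/20 + (2 - 1)) = -34*(1/20 + 1) = -34*21/20 = -357/10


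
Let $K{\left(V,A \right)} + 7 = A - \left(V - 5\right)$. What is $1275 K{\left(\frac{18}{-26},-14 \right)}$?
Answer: $- \frac{253725}{13} \approx -19517.0$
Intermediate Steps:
$K{\left(V,A \right)} = -2 + A - V$ ($K{\left(V,A \right)} = -7 - \left(-5 + V - A\right) = -7 + \left(5 + A - V\right) = -2 + A - V$)
$1275 K{\left(\frac{18}{-26},-14 \right)} = 1275 \left(-2 - 14 - \frac{18}{-26}\right) = 1275 \left(-2 - 14 - 18 \left(- \frac{1}{26}\right)\right) = 1275 \left(-2 - 14 - - \frac{9}{13}\right) = 1275 \left(-2 - 14 + \frac{9}{13}\right) = 1275 \left(- \frac{199}{13}\right) = - \frac{253725}{13}$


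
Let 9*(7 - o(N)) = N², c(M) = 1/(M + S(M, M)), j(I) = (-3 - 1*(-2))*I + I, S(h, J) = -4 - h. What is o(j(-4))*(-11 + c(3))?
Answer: -315/4 ≈ -78.750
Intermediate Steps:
j(I) = 0 (j(I) = (-3 + 2)*I + I = -I + I = 0)
c(M) = -¼ (c(M) = 1/(M + (-4 - M)) = 1/(-4) = -¼)
o(N) = 7 - N²/9
o(j(-4))*(-11 + c(3)) = (7 - ⅑*0²)*(-11 - ¼) = (7 - ⅑*0)*(-45/4) = (7 + 0)*(-45/4) = 7*(-45/4) = -315/4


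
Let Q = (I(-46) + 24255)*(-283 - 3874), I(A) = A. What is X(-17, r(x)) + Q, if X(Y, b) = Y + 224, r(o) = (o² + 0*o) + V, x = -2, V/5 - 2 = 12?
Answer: -100636606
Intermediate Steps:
V = 70 (V = 10 + 5*12 = 10 + 60 = 70)
r(o) = 70 + o² (r(o) = (o² + 0*o) + 70 = (o² + 0) + 70 = o² + 70 = 70 + o²)
X(Y, b) = 224 + Y
Q = -100636813 (Q = (-46 + 24255)*(-283 - 3874) = 24209*(-4157) = -100636813)
X(-17, r(x)) + Q = (224 - 17) - 100636813 = 207 - 100636813 = -100636606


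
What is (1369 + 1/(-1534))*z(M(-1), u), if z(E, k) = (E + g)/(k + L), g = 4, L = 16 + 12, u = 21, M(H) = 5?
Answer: 18900405/75166 ≈ 251.45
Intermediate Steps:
L = 28
z(E, k) = (4 + E)/(28 + k) (z(E, k) = (E + 4)/(k + 28) = (4 + E)/(28 + k))
(1369 + 1/(-1534))*z(M(-1), u) = (1369 + 1/(-1534))*((4 + 5)/(28 + 21)) = (1369 - 1/1534)*(9/49) = 2100045*((1/49)*9)/1534 = (2100045/1534)*(9/49) = 18900405/75166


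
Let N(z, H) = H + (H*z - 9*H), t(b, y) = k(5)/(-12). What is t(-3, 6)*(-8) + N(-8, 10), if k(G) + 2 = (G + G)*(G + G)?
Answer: -284/3 ≈ -94.667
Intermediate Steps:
k(G) = -2 + 4*G**2 (k(G) = -2 + (G + G)*(G + G) = -2 + (2*G)*(2*G) = -2 + 4*G**2)
t(b, y) = -49/6 (t(b, y) = (-2 + 4*5**2)/(-12) = (-2 + 4*25)*(-1/12) = (-2 + 100)*(-1/12) = 98*(-1/12) = -49/6)
N(z, H) = -8*H + H*z (N(z, H) = H + (-9*H + H*z) = -8*H + H*z)
t(-3, 6)*(-8) + N(-8, 10) = -49/6*(-8) + 10*(-8 - 8) = 196/3 + 10*(-16) = 196/3 - 160 = -284/3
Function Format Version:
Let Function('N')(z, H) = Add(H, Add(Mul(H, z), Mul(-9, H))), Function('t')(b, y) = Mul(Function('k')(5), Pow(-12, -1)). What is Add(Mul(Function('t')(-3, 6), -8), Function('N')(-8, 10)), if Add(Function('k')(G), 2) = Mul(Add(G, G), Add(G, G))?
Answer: Rational(-284, 3) ≈ -94.667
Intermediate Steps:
Function('k')(G) = Add(-2, Mul(4, Pow(G, 2))) (Function('k')(G) = Add(-2, Mul(Add(G, G), Add(G, G))) = Add(-2, Mul(Mul(2, G), Mul(2, G))) = Add(-2, Mul(4, Pow(G, 2))))
Function('t')(b, y) = Rational(-49, 6) (Function('t')(b, y) = Mul(Add(-2, Mul(4, Pow(5, 2))), Pow(-12, -1)) = Mul(Add(-2, Mul(4, 25)), Rational(-1, 12)) = Mul(Add(-2, 100), Rational(-1, 12)) = Mul(98, Rational(-1, 12)) = Rational(-49, 6))
Function('N')(z, H) = Add(Mul(-8, H), Mul(H, z)) (Function('N')(z, H) = Add(H, Add(Mul(-9, H), Mul(H, z))) = Add(Mul(-8, H), Mul(H, z)))
Add(Mul(Function('t')(-3, 6), -8), Function('N')(-8, 10)) = Add(Mul(Rational(-49, 6), -8), Mul(10, Add(-8, -8))) = Add(Rational(196, 3), Mul(10, -16)) = Add(Rational(196, 3), -160) = Rational(-284, 3)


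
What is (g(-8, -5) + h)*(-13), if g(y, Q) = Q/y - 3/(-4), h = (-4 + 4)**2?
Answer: -143/8 ≈ -17.875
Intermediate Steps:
h = 0 (h = 0**2 = 0)
g(y, Q) = 3/4 + Q/y (g(y, Q) = Q/y - 3*(-1/4) = Q/y + 3/4 = 3/4 + Q/y)
(g(-8, -5) + h)*(-13) = ((3/4 - 5/(-8)) + 0)*(-13) = ((3/4 - 5*(-1/8)) + 0)*(-13) = ((3/4 + 5/8) + 0)*(-13) = (11/8 + 0)*(-13) = (11/8)*(-13) = -143/8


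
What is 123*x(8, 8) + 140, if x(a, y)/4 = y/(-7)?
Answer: -2956/7 ≈ -422.29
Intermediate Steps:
x(a, y) = -4*y/7 (x(a, y) = 4*(y/(-7)) = 4*(y*(-⅐)) = 4*(-y/7) = -4*y/7)
123*x(8, 8) + 140 = 123*(-4/7*8) + 140 = 123*(-32/7) + 140 = -3936/7 + 140 = -2956/7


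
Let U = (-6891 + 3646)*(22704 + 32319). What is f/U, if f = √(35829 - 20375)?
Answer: -√15454/178549635 ≈ -6.9624e-7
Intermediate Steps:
f = √15454 ≈ 124.31
U = -178549635 (U = -3245*55023 = -178549635)
f/U = √15454/(-178549635) = √15454*(-1/178549635) = -√15454/178549635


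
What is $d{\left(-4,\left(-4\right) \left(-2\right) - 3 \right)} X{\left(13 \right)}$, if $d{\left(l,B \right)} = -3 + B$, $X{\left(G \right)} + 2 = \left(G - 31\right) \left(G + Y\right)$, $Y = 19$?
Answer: $-1156$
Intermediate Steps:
$X{\left(G \right)} = -2 + \left(-31 + G\right) \left(19 + G\right)$ ($X{\left(G \right)} = -2 + \left(G - 31\right) \left(G + 19\right) = -2 + \left(-31 + G\right) \left(19 + G\right)$)
$d{\left(-4,\left(-4\right) \left(-2\right) - 3 \right)} X{\left(13 \right)} = \left(-3 - -5\right) \left(-591 + 13^{2} - 156\right) = \left(-3 + \left(8 - 3\right)\right) \left(-591 + 169 - 156\right) = \left(-3 + 5\right) \left(-578\right) = 2 \left(-578\right) = -1156$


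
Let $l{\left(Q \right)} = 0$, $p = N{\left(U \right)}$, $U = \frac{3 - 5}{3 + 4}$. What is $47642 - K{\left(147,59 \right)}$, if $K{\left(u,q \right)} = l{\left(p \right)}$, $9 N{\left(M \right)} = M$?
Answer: $47642$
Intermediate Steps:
$U = - \frac{2}{7} \approx -0.28571$
$N{\left(M \right)} = \frac{M}{9}$
$p = - \frac{2}{63}$ ($p = \frac{1}{9} \left(- \frac{2}{7}\right) = - \frac{2}{63} \approx -0.031746$)
$K{\left(u,q \right)} = 0$
$47642 - K{\left(147,59 \right)} = 47642 - 0 = 47642 + 0 = 47642$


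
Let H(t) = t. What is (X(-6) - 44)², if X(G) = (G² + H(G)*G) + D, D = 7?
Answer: 1225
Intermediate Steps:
X(G) = 7 + 2*G² (X(G) = (G² + G*G) + 7 = (G² + G²) + 7 = 2*G² + 7 = 7 + 2*G²)
(X(-6) - 44)² = ((7 + 2*(-6)²) - 44)² = ((7 + 2*36) - 44)² = ((7 + 72) - 44)² = (79 - 44)² = 35² = 1225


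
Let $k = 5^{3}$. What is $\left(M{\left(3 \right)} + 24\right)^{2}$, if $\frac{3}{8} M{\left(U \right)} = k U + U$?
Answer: $1065024$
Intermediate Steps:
$k = 125$
$M{\left(U \right)} = 336 U$ ($M{\left(U \right)} = \frac{8 \left(125 U + U\right)}{3} = \frac{8 \cdot 126 U}{3} = 336 U$)
$\left(M{\left(3 \right)} + 24\right)^{2} = \left(336 \cdot 3 + 24\right)^{2} = \left(1008 + 24\right)^{2} = 1032^{2} = 1065024$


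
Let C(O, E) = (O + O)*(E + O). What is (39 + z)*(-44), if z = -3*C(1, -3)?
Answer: -2244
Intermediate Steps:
C(O, E) = 2*O*(E + O) (C(O, E) = (2*O)*(E + O) = 2*O*(E + O))
z = 12 (z = -6*(-3 + 1) = -6*(-2) = -3*(-4) = 12)
(39 + z)*(-44) = (39 + 12)*(-44) = 51*(-44) = -2244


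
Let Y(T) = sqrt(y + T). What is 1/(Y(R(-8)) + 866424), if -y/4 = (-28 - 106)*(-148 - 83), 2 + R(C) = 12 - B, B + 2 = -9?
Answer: 288808/250230223857 - I*sqrt(13755)/250230223857 ≈ 1.1542e-6 - 4.687e-10*I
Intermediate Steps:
B = -11 (B = -2 - 9 = -11)
R(C) = 21 (R(C) = -2 + (12 - 1*(-11)) = -2 + (12 + 11) = -2 + 23 = 21)
y = -123816 (y = -4*(-28 - 106)*(-148 - 83) = -(-536)*(-231) = -4*30954 = -123816)
Y(T) = sqrt(-123816 + T)
1/(Y(R(-8)) + 866424) = 1/(sqrt(-123816 + 21) + 866424) = 1/(sqrt(-123795) + 866424) = 1/(3*I*sqrt(13755) + 866424) = 1/(866424 + 3*I*sqrt(13755))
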